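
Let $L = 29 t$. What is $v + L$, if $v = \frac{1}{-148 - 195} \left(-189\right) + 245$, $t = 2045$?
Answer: $\frac{2917977}{49} \approx 59551.0$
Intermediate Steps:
$L = 59305$ ($L = 29 \cdot 2045 = 59305$)
$v = \frac{12032}{49}$ ($v = \frac{1}{-343} \left(-189\right) + 245 = \left(- \frac{1}{343}\right) \left(-189\right) + 245 = \frac{27}{49} + 245 = \frac{12032}{49} \approx 245.55$)
$v + L = \frac{12032}{49} + 59305 = \frac{2917977}{49}$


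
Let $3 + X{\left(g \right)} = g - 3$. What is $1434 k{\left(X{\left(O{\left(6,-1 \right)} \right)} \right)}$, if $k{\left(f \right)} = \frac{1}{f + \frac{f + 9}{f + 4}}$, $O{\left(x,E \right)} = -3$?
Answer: $- \frac{478}{3} \approx -159.33$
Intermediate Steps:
$X{\left(g \right)} = -6 + g$ ($X{\left(g \right)} = -3 + \left(g - 3\right) = -3 + \left(-3 + g\right) = -6 + g$)
$k{\left(f \right)} = \frac{1}{f + \frac{9 + f}{4 + f}}$
$1434 k{\left(X{\left(O{\left(6,-1 \right)} \right)} \right)} = 1434 \frac{4 - 9}{9 + \left(-6 - 3\right)^{2} + 5 \left(-6 - 3\right)} = 1434 \frac{4 - 9}{9 + \left(-9\right)^{2} + 5 \left(-9\right)} = 1434 \frac{1}{9 + 81 - 45} \left(-5\right) = 1434 \cdot \frac{1}{45} \left(-5\right) = 1434 \left(- \frac{1}{9}\right) = - \frac{478}{3}$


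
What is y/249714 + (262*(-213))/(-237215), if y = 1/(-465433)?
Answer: 6486059948419357/27570345674668830 ≈ 0.23526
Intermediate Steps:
y = -1/465433 ≈ -2.1485e-6
y/249714 + (262*(-213))/(-237215) = -1/465433/249714 + (262*(-213))/(-237215) = -1/465433*1/249714 - 55806*(-1/237215) = -1/116225136162 + 55806/237215 = 6486059948419357/27570345674668830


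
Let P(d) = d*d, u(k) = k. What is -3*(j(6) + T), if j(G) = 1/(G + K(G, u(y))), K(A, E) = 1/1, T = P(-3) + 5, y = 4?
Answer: -297/7 ≈ -42.429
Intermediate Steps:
P(d) = d**2
T = 14 (T = (-3)**2 + 5 = 9 + 5 = 14)
K(A, E) = 1
j(G) = 1/(1 + G) (j(G) = 1/(G + 1) = 1/(1 + G))
-3*(j(6) + T) = -3*(1/(1 + 6) + 14) = -3*(1/7 + 14) = -3*99/7 = -297/7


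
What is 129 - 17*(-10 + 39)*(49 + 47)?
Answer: -47199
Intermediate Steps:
129 - 17*(-10 + 39)*(49 + 47) = 129 - 493*96 = 129 - 17*2784 = 129 - 47328 = -47199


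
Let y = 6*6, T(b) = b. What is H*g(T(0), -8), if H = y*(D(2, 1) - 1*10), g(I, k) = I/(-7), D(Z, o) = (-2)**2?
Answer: 0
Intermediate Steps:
D(Z, o) = 4
y = 36
g(I, k) = -I/7 (g(I, k) = I*(-1/7) = -I/7)
H = -216 (H = 36*(4 - 1*10) = 36*(4 - 10) = 36*(-6) = -216)
H*g(T(0), -8) = -(-216)*0/7 = -216*0 = 0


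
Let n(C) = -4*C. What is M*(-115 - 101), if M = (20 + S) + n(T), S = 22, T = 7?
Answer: -3024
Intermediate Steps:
M = 14 (M = (20 + 22) - 4*7 = 42 - 28 = 14)
M*(-115 - 101) = 14*(-115 - 101) = 14*(-216) = -3024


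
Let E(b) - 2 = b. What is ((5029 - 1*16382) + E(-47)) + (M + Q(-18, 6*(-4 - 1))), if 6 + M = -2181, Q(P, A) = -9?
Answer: -13594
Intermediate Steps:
E(b) = 2 + b
M = -2187 (M = -6 - 2181 = -2187)
((5029 - 1*16382) + E(-47)) + (M + Q(-18, 6*(-4 - 1))) = ((5029 - 1*16382) + (2 - 47)) + (-2187 - 9) = ((5029 - 16382) - 45) - 2196 = (-11353 - 45) - 2196 = -11398 - 2196 = -13594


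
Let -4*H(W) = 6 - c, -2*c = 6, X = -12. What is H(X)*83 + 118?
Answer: -275/4 ≈ -68.750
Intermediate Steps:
c = -3 (c = -½*6 = -3)
H(W) = -9/4 (H(W) = -(6 - 1*(-3))/4 = -(6 + 3)/4 = -¼*9 = -9/4)
H(X)*83 + 118 = -9/4*83 + 118 = -747/4 + 118 = -275/4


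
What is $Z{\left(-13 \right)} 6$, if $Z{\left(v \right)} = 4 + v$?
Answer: $-54$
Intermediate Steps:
$Z{\left(-13 \right)} 6 = \left(4 - 13\right) 6 = \left(-9\right) 6 = -54$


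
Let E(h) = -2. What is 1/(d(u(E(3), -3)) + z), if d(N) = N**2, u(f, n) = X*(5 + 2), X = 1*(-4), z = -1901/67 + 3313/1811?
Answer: 121337/91907468 ≈ 0.0013202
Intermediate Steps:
z = -3220740/121337 (z = -1901*1/67 + 3313*(1/1811) = -1901/67 + 3313/1811 = -3220740/121337 ≈ -26.544)
X = -4
u(f, n) = -28 (u(f, n) = -4*(5 + 2) = -4*7 = -28)
1/(d(u(E(3), -3)) + z) = 1/((-28)**2 - 3220740/121337) = 1/(784 - 3220740/121337) = 1/(91907468/121337) = 121337/91907468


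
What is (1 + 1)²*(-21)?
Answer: -84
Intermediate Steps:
(1 + 1)²*(-21) = 2²*(-21) = 4*(-21) = -84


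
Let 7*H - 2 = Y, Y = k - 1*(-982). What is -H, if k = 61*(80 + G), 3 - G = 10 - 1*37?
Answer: -7694/7 ≈ -1099.1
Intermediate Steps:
G = 30 (G = 3 - (10 - 1*37) = 3 - (10 - 37) = 3 - 1*(-27) = 3 + 27 = 30)
k = 6710 (k = 61*(80 + 30) = 61*110 = 6710)
Y = 7692 (Y = 6710 - 1*(-982) = 6710 + 982 = 7692)
H = 7694/7 (H = 2/7 + (⅐)*7692 = 2/7 + 7692/7 = 7694/7 ≈ 1099.1)
-H = -1*7694/7 = -7694/7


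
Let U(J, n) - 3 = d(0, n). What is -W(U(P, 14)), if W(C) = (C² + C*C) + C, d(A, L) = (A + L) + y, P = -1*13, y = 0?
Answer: -595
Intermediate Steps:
P = -13
d(A, L) = A + L (d(A, L) = (A + L) + 0 = A + L)
U(J, n) = 3 + n (U(J, n) = 3 + (0 + n) = 3 + n)
W(C) = C + 2*C² (W(C) = (C² + C²) + C = 2*C² + C = C + 2*C²)
-W(U(P, 14)) = -(3 + 14)*(1 + 2*(3 + 14)) = -17*(1 + 2*17) = -17*(1 + 34) = -17*35 = -1*595 = -595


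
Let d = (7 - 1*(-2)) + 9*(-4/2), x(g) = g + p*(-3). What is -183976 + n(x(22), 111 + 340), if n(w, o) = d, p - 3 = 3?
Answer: -183985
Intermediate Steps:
p = 6 (p = 3 + 3 = 6)
x(g) = -18 + g (x(g) = g + 6*(-3) = g - 18 = -18 + g)
d = -9 (d = (7 + 2) + 9*(-4*1/2) = 9 + 9*(-2) = 9 - 18 = -9)
n(w, o) = -9
-183976 + n(x(22), 111 + 340) = -183976 - 9 = -183985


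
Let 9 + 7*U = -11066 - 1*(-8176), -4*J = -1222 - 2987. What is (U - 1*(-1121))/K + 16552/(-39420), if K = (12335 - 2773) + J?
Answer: -1034759302/2928896145 ≈ -0.35329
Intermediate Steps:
J = 4209/4 (J = -(-1222 - 2987)/4 = -1/4*(-4209) = 4209/4 ≈ 1052.3)
U = -2899/7 (U = -9/7 + (-11066 - 1*(-8176))/7 = -9/7 + (-11066 + 8176)/7 = -9/7 + (1/7)*(-2890) = -9/7 - 2890/7 = -2899/7 ≈ -414.14)
K = 42457/4 (K = (12335 - 2773) + 4209/4 = 9562 + 4209/4 = 42457/4 ≈ 10614.)
(U - 1*(-1121))/K + 16552/(-39420) = (-2899/7 - 1*(-1121))/(42457/4) + 16552/(-39420) = (-2899/7 + 1121)*(4/42457) + 16552*(-1/39420) = (4948/7)*(4/42457) - 4138/9855 = 19792/297199 - 4138/9855 = -1034759302/2928896145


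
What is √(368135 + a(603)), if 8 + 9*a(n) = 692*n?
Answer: √3730483/3 ≈ 643.82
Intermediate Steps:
a(n) = -8/9 + 692*n/9 (a(n) = -8/9 + (692*n)/9 = -8/9 + 692*n/9)
√(368135 + a(603)) = √(368135 + (-8/9 + (692/9)*603)) = √(368135 + (-8/9 + 46364)) = √(368135 + 417268/9) = √(3730483/9) = √3730483/3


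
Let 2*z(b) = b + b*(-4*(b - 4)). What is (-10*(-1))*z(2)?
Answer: 90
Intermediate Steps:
z(b) = b/2 + b*(16 - 4*b)/2 (z(b) = (b + b*(-4*(b - 4)))/2 = (b + b*(-4*(-4 + b)))/2 = (b + b*(16 - 4*b))/2 = b/2 + b*(16 - 4*b)/2)
(-10*(-1))*z(2) = (-10*(-1))*((½)*2*(17 - 4*2)) = 10*((½)*2*(17 - 8)) = 10*((½)*2*9) = 10*9 = 90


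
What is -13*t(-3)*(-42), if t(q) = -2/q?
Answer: 364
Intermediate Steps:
-13*t(-3)*(-42) = -(-26)/(-3)*(-42) = -(-26)*(-1)/3*(-42) = -13*⅔*(-42) = -26/3*(-42) = 364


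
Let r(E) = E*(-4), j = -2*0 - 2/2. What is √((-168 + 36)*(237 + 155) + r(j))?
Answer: 2*I*√12935 ≈ 227.46*I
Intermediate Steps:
j = -1 (j = 0 - 2*½ = 0 - 1 = -1)
r(E) = -4*E
√((-168 + 36)*(237 + 155) + r(j)) = √((-168 + 36)*(237 + 155) - 4*(-1)) = √(-132*392 + 4) = √(-51744 + 4) = √(-51740) = 2*I*√12935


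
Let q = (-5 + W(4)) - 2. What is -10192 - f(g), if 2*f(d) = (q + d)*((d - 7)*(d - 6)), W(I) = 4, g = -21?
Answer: -1120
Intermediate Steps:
q = -3 (q = (-5 + 4) - 2 = -1 - 2 = -3)
f(d) = (-7 + d)*(-6 + d)*(-3 + d)/2 (f(d) = ((-3 + d)*((d - 7)*(d - 6)))/2 = ((-3 + d)*((-7 + d)*(-6 + d)))/2 = ((-7 + d)*(-6 + d)*(-3 + d))/2 = (-7 + d)*(-6 + d)*(-3 + d)/2)
-10192 - f(g) = -10192 - (-63 + (½)*(-21)³ - 8*(-21)² + (81/2)*(-21)) = -10192 - (-63 + (½)*(-9261) - 8*441 - 1701/2) = -10192 - (-63 - 9261/2 - 3528 - 1701/2) = -10192 - 1*(-9072) = -10192 + 9072 = -1120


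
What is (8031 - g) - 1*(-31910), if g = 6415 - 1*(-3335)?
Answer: 30191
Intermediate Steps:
g = 9750 (g = 6415 + 3335 = 9750)
(8031 - g) - 1*(-31910) = (8031 - 1*9750) - 1*(-31910) = (8031 - 9750) + 31910 = -1719 + 31910 = 30191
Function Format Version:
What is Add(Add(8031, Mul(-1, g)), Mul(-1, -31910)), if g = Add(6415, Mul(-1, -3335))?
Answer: 30191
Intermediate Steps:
g = 9750 (g = Add(6415, 3335) = 9750)
Add(Add(8031, Mul(-1, g)), Mul(-1, -31910)) = Add(Add(8031, Mul(-1, 9750)), Mul(-1, -31910)) = Add(Add(8031, -9750), 31910) = Add(-1719, 31910) = 30191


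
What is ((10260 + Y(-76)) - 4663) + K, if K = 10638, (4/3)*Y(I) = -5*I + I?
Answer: 16463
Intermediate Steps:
Y(I) = -3*I (Y(I) = 3*(-5*I + I)/4 = 3*(-4*I)/4 = -3*I)
((10260 + Y(-76)) - 4663) + K = ((10260 - 3*(-76)) - 4663) + 10638 = ((10260 + 228) - 4663) + 10638 = (10488 - 4663) + 10638 = 5825 + 10638 = 16463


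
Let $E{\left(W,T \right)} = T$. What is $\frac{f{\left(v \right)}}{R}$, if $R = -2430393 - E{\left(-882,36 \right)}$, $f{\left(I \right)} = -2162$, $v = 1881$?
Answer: $\frac{2162}{2430429} \approx 0.00088955$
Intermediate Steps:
$R = -2430429$ ($R = -2430393 - 36 = -2430429$)
$\frac{f{\left(v \right)}}{R} = - \frac{2162}{-2430429} = \left(-2162\right) \left(- \frac{1}{2430429}\right) = \frac{2162}{2430429}$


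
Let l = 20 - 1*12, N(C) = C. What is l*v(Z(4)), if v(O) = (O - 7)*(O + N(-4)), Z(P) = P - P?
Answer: 224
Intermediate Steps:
Z(P) = 0
l = 8 (l = 20 - 12 = 8)
v(O) = (-7 + O)*(-4 + O) (v(O) = (O - 7)*(O - 4) = (-7 + O)*(-4 + O))
l*v(Z(4)) = 8*(28 + 0**2 - 11*0) = 8*(28 + 0 + 0) = 8*28 = 224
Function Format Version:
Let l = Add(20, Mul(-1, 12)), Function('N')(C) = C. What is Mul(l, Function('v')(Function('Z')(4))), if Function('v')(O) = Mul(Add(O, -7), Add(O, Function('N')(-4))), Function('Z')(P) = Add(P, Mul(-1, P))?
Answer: 224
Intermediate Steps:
Function('Z')(P) = 0
l = 8 (l = Add(20, -12) = 8)
Function('v')(O) = Mul(Add(-7, O), Add(-4, O)) (Function('v')(O) = Mul(Add(O, -7), Add(O, -4)) = Mul(Add(-7, O), Add(-4, O)))
Mul(l, Function('v')(Function('Z')(4))) = Mul(8, Add(28, Pow(0, 2), Mul(-11, 0))) = Mul(8, Add(28, 0, 0)) = Mul(8, 28) = 224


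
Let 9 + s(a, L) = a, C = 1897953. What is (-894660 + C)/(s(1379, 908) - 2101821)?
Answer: -1003293/2100451 ≈ -0.47766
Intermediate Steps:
s(a, L) = -9 + a
(-894660 + C)/(s(1379, 908) - 2101821) = (-894660 + 1897953)/((-9 + 1379) - 2101821) = 1003293/(1370 - 2101821) = 1003293/(-2100451) = 1003293*(-1/2100451) = -1003293/2100451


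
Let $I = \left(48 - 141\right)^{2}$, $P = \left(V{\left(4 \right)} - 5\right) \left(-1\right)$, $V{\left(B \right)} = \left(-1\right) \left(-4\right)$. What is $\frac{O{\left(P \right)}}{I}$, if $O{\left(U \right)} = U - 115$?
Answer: $- \frac{38}{2883} \approx -0.013181$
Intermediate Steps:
$V{\left(B \right)} = 4$
$P = 1$ ($P = \left(4 - 5\right) \left(-1\right) = \left(-1\right) \left(-1\right) = 1$)
$O{\left(U \right)} = -115 + U$
$I = 8649$ ($I = \left(-93\right)^{2} = 8649$)
$\frac{O{\left(P \right)}}{I} = \frac{-115 + 1}{8649} = \left(-114\right) \frac{1}{8649} = - \frac{38}{2883}$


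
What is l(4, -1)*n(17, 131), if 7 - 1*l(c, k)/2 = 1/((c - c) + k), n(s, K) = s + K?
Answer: 2368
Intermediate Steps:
n(s, K) = K + s
l(c, k) = 14 - 2/k (l(c, k) = 14 - 2/((c - c) + k) = 14 - 2/(0 + k) = 14 - 2/k)
l(4, -1)*n(17, 131) = (14 - 2/(-1))*(131 + 17) = (14 - 2*(-1))*148 = (14 + 2)*148 = 16*148 = 2368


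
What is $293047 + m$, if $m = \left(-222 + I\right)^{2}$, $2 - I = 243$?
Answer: $507416$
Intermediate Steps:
$I = -241$ ($I = 2 - 243 = -241$)
$m = 214369$ ($m = \left(-222 - 241\right)^{2} = \left(-463\right)^{2} = 214369$)
$293047 + m = 293047 + 214369 = 507416$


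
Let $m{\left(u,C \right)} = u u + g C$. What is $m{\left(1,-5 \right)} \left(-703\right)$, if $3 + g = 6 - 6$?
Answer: $-11248$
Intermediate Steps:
$g = -3$ ($g = -3 + \left(6 - 6\right) = -3 + 0 = -3$)
$m{\left(u,C \right)} = u^{2} - 3 C$ ($m{\left(u,C \right)} = u u - 3 C = u^{2} - 3 C$)
$m{\left(1,-5 \right)} \left(-703\right) = \left(1^{2} - -15\right) \left(-703\right) = \left(1 + 15\right) \left(-703\right) = 16 \left(-703\right) = -11248$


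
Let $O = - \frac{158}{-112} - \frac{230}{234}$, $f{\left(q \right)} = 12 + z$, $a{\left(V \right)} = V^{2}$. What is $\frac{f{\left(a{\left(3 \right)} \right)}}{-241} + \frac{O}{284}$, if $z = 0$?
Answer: $- \frac{21653693}{448445088} \approx -0.048286$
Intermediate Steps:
$f{\left(q \right)} = 12$ ($f{\left(q \right)} = 12 + 0 = 12$)
$O = \frac{2803}{6552}$ ($O = \left(-158\right) \left(- \frac{1}{112}\right) - \frac{115}{117} = \frac{79}{56} - \frac{115}{117} = \frac{2803}{6552} \approx 0.42781$)
$\frac{f{\left(a{\left(3 \right)} \right)}}{-241} + \frac{O}{284} = \frac{12}{-241} + \frac{2803}{6552 \cdot 284} = 12 \left(- \frac{1}{241}\right) + \frac{2803}{6552} \cdot \frac{1}{284} = - \frac{12}{241} + \frac{2803}{1860768} = - \frac{21653693}{448445088}$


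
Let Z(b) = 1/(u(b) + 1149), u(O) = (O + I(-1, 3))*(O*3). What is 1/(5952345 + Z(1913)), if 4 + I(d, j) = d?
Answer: 10951161/65185088422546 ≈ 1.6800e-7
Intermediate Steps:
I(d, j) = -4 + d
u(O) = 3*O*(-5 + O) (u(O) = (O + (-4 - 1))*(O*3) = (O - 5)*(3*O) = (-5 + O)*(3*O) = 3*O*(-5 + O))
Z(b) = 1/(1149 + 3*b*(-5 + b)) (Z(b) = 1/(3*b*(-5 + b) + 1149) = 1/(1149 + 3*b*(-5 + b)))
1/(5952345 + Z(1913)) = 1/(5952345 + 1/(3*(383 + 1913*(-5 + 1913)))) = 1/(5952345 + 1/(3*(383 + 1913*1908))) = 1/(5952345 + 1/(3*(383 + 3650004))) = 1/(5952345 + (⅓)/3650387) = 1/(5952345 + (⅓)*(1/3650387)) = 1/(5952345 + 1/10951161) = 1/(65185088422546/10951161) = 10951161/65185088422546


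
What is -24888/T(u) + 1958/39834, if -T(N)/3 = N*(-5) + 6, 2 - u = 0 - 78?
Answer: -82422853/3923649 ≈ -21.007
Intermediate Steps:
u = 80 (u = 2 - (0 - 78) = 2 - 1*(-78) = 2 + 78 = 80)
T(N) = -18 + 15*N (T(N) = -3*(N*(-5) + 6) = -3*(-5*N + 6) = -3*(6 - 5*N) = -18 + 15*N)
-24888/T(u) + 1958/39834 = -24888/(-18 + 15*80) + 1958/39834 = -24888/(-18 + 1200) + 1958*(1/39834) = -24888/1182 + 979/19917 = -24888*1/1182 + 979/19917 = -4148/197 + 979/19917 = -82422853/3923649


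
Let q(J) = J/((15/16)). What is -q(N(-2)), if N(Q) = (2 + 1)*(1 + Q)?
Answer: 16/5 ≈ 3.2000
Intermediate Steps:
N(Q) = 3 + 3*Q (N(Q) = 3*(1 + Q) = 3 + 3*Q)
q(J) = 16*J/15 (q(J) = J/((15*(1/16))) = J/(15/16) = J*(16/15) = 16*J/15)
-q(N(-2)) = -16*(3 + 3*(-2))/15 = -16*(3 - 6)/15 = -16*(-3)/15 = -1*(-16/5) = 16/5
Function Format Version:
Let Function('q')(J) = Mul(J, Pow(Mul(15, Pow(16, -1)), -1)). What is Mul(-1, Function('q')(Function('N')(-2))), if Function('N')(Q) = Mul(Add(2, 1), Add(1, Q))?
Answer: Rational(16, 5) ≈ 3.2000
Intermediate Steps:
Function('N')(Q) = Add(3, Mul(3, Q)) (Function('N')(Q) = Mul(3, Add(1, Q)) = Add(3, Mul(3, Q)))
Function('q')(J) = Mul(Rational(16, 15), J) (Function('q')(J) = Mul(J, Pow(Mul(15, Rational(1, 16)), -1)) = Mul(J, Pow(Rational(15, 16), -1)) = Mul(J, Rational(16, 15)) = Mul(Rational(16, 15), J))
Mul(-1, Function('q')(Function('N')(-2))) = Mul(-1, Mul(Rational(16, 15), Add(3, Mul(3, -2)))) = Mul(-1, Mul(Rational(16, 15), Add(3, -6))) = Mul(-1, Mul(Rational(16, 15), -3)) = Mul(-1, Rational(-16, 5)) = Rational(16, 5)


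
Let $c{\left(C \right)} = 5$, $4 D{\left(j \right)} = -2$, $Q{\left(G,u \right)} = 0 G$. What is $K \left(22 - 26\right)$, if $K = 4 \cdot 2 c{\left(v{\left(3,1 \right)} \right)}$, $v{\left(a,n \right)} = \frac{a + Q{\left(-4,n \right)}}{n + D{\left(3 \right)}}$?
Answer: $-160$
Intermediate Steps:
$Q{\left(G,u \right)} = 0$
$D{\left(j \right)} = - \frac{1}{2}$ ($D{\left(j \right)} = \frac{1}{4} \left(-2\right) = - \frac{1}{2}$)
$v{\left(a,n \right)} = \frac{a}{- \frac{1}{2} + n}$ ($v{\left(a,n \right)} = \frac{a + 0}{n - \frac{1}{2}} = \frac{a}{- \frac{1}{2} + n}$)
$K = 40$ ($K = 4 \cdot 2 \cdot 5 = 8 \cdot 5 = 40$)
$K \left(22 - 26\right) = 40 \left(22 - 26\right) = 40 \left(-4\right) = -160$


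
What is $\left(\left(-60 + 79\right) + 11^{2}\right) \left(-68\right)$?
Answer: $-9520$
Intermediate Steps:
$\left(\left(-60 + 79\right) + 11^{2}\right) \left(-68\right) = \left(19 + 121\right) \left(-68\right) = 140 \left(-68\right) = -9520$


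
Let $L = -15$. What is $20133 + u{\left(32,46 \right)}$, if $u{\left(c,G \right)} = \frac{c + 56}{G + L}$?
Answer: $\frac{624211}{31} \approx 20136.0$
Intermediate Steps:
$u{\left(c,G \right)} = \frac{56 + c}{-15 + G}$ ($u{\left(c,G \right)} = \frac{c + 56}{G - 15} = \frac{56 + c}{-15 + G}$)
$20133 + u{\left(32,46 \right)} = 20133 + \frac{56 + 32}{-15 + 46} = 20133 + \frac{1}{31} \cdot 88 = 20133 + \frac{88}{31} = \frac{624211}{31}$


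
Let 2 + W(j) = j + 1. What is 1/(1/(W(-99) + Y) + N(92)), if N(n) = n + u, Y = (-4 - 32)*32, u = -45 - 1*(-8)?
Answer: 1252/68859 ≈ 0.018182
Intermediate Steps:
W(j) = -1 + j (W(j) = -2 + (j + 1) = -2 + (1 + j) = -1 + j)
u = -37 (u = -45 + 8 = -37)
Y = -1152 (Y = -36*32 = -1152)
N(n) = -37 + n (N(n) = n - 37 = -37 + n)
1/(1/(W(-99) + Y) + N(92)) = 1/(1/((-1 - 99) - 1152) + (-37 + 92)) = 1/(1/(-100 - 1152) + 55) = 1/(1/(-1252) + 55) = 1/(-1/1252 + 55) = 1/(68859/1252) = 1252/68859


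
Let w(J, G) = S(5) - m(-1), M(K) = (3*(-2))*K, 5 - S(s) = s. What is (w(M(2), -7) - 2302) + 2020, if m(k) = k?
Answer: -281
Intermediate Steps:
S(s) = 5 - s
M(K) = -6*K
w(J, G) = 1 (w(J, G) = (5 - 1*5) - 1*(-1) = (5 - 5) + 1 = 0 + 1 = 1)
(w(M(2), -7) - 2302) + 2020 = (1 - 2302) + 2020 = -2301 + 2020 = -281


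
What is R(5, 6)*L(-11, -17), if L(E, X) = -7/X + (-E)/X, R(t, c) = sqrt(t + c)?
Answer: -4*sqrt(11)/17 ≈ -0.78038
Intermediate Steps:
R(t, c) = sqrt(c + t)
L(E, X) = -7/X - E/X
R(5, 6)*L(-11, -17) = sqrt(6 + 5)*((-7 - 1*(-11))/(-17)) = sqrt(11)*(-(-7 + 11)/17) = sqrt(11)*(-1/17*4) = sqrt(11)*(-4/17) = -4*sqrt(11)/17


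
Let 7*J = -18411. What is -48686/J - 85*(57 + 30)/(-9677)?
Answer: 3434090299/178163247 ≈ 19.275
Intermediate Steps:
J = -18411/7 (J = (1/7)*(-18411) = -18411/7 ≈ -2630.1)
-48686/J - 85*(57 + 30)/(-9677) = -48686/(-18411/7) - 85*(57 + 30)/(-9677) = -48686*(-7/18411) - 85*87*(-1/9677) = 340802/18411 - 7395*(-1/9677) = 340802/18411 + 7395/9677 = 3434090299/178163247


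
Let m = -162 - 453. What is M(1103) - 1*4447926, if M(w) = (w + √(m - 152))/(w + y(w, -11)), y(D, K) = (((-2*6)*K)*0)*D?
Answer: -4447925 + I*√767/1103 ≈ -4.4479e+6 + 0.025109*I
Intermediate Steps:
y(D, K) = 0 (y(D, K) = (-12*K*0)*D = 0*D = 0)
m = -615
M(w) = (w + I*√767)/w (M(w) = (w + √(-615 - 152))/(w + 0) = (w + √(-767))/w = (w + I*√767)/w)
M(1103) - 1*4447926 = (1103 + I*√767)/1103 - 1*4447926 = (1103 + I*√767)/1103 - 4447926 = (1 + I*√767/1103) - 4447926 = -4447925 + I*√767/1103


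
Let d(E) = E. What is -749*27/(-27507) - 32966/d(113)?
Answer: -301503521/1036097 ≈ -291.00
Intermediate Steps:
-749*27/(-27507) - 32966/d(113) = -749*27/(-27507) - 32966/113 = -20223*(-1/27507) - 32966*1/113 = 6741/9169 - 32966/113 = -301503521/1036097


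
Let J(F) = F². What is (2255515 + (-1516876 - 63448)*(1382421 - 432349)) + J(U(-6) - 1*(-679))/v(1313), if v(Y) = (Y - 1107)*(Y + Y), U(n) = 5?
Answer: -203050448473985343/135239 ≈ -1.5014e+12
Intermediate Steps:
v(Y) = 2*Y*(-1107 + Y) (v(Y) = (-1107 + Y)*(2*Y) = 2*Y*(-1107 + Y))
(2255515 + (-1516876 - 63448)*(1382421 - 432349)) + J(U(-6) - 1*(-679))/v(1313) = (2255515 + (-1516876 - 63448)*(1382421 - 432349)) + (5 - 1*(-679))²/((2*1313*(-1107 + 1313))) = (2255515 - 1580324*950072) + (5 + 679)²/((2*1313*206)) = (2255515 - 1501421583328) + 684²/540956 = -1501419327813 + 467856*(1/540956) = -1501419327813 + 116964/135239 = -203050448473985343/135239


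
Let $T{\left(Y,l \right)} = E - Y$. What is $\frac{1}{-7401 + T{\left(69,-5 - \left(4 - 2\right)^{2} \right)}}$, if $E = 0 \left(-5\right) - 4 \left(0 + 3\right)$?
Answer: $- \frac{1}{7482} \approx -0.00013365$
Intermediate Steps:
$E = -12$ ($E = 0 - 12 = -12$)
$T{\left(Y,l \right)} = -12 - Y$
$\frac{1}{-7401 + T{\left(69,-5 - \left(4 - 2\right)^{2} \right)}} = \frac{1}{-7401 - 81} = \frac{1}{-7482} = - \frac{1}{7482}$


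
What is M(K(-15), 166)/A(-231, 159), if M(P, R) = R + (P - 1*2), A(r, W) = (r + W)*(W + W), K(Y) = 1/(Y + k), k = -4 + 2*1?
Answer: -929/129744 ≈ -0.0071603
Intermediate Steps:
k = -2 (k = -4 + 2 = -2)
K(Y) = 1/(-2 + Y) (K(Y) = 1/(Y - 2) = 1/(-2 + Y))
A(r, W) = 2*W*(W + r) (A(r, W) = (W + r)*(2*W) = 2*W*(W + r))
M(P, R) = -2 + P + R (M(P, R) = R + (P - 2) = R + (-2 + P) = -2 + P + R)
M(K(-15), 166)/A(-231, 159) = (-2 + 1/(-2 - 15) + 166)/((2*159*(159 - 231))) = (-2 + 1/(-17) + 166)/((2*159*(-72))) = (-2 - 1/17 + 166)/(-22896) = (2787/17)*(-1/22896) = -929/129744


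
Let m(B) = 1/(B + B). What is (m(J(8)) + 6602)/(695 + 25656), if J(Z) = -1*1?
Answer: 13203/52702 ≈ 0.25052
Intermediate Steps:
J(Z) = -1
m(B) = 1/(2*B)
(m(J(8)) + 6602)/(695 + 25656) = ((½)/(-1) + 6602)/(695 + 25656) = ((½)*(-1) + 6602)/26351 = (-½ + 6602)*(1/26351) = (13203/2)*(1/26351) = 13203/52702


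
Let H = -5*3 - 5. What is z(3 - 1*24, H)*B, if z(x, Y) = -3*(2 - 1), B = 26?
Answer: -78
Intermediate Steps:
H = -20 (H = -15 - 5 = -20)
z(x, Y) = -3 (z(x, Y) = -3*1 = -3)
z(3 - 1*24, H)*B = -3*26 = -78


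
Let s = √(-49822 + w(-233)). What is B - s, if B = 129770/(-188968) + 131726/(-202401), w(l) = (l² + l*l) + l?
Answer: -25578788269/19123656084 - √58523 ≈ -243.25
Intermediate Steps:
w(l) = l + 2*l² (w(l) = (l² + l²) + l = 2*l² + l = l + 2*l²)
s = √58523 (s = √(-49822 - 233*(1 + 2*(-233))) = √(-49822 - 233*(1 - 466)) = √(-49822 - 233*(-465)) = √(-49822 + 108345) = √58523 ≈ 241.92)
B = -25578788269/19123656084 (B = 129770*(-1/188968) + 131726*(-1/202401) = -64885/94484 - 131726/202401 = -25578788269/19123656084 ≈ -1.3375)
B - s = -25578788269/19123656084 - √58523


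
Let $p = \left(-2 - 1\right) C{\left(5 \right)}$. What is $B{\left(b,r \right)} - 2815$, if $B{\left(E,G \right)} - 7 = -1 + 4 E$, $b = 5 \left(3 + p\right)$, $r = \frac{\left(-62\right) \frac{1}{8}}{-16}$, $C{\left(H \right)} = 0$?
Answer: $-2749$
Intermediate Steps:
$p = 0$ ($p = \left(-2 - 1\right) 0 = \left(-3\right) 0 = 0$)
$r = \frac{31}{64}$ ($r = \left(-62\right) \frac{1}{8} \left(- \frac{1}{16}\right) = \left(- \frac{31}{4}\right) \left(- \frac{1}{16}\right) = \frac{31}{64} \approx 0.48438$)
$b = 15$ ($b = 5 \left(3 + 0\right) = 5 \cdot 3 = 15$)
$B{\left(E,G \right)} = 6 + 4 E$ ($B{\left(E,G \right)} = 7 + \left(-1 + 4 E\right) = 6 + 4 E$)
$B{\left(b,r \right)} - 2815 = \left(6 + 4 \cdot 15\right) - 2815 = \left(6 + 60\right) - 2815 = 66 - 2815 = -2749$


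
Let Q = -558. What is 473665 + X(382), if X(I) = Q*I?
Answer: 260509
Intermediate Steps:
X(I) = -558*I
473665 + X(382) = 473665 - 558*382 = 473665 - 213156 = 260509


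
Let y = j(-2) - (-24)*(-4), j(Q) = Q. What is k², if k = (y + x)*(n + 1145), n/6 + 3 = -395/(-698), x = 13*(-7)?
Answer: 5559493633488144/121801 ≈ 4.5644e+10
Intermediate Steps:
x = -91
y = -98 (y = -2 - (-24)*(-4) = -2 - 8*12 = -2 - 96 = -98)
n = -5097/349 (n = -18 + 6*(-395/(-698)) = -18 + 6*(-395*(-1/698)) = -18 + 6*(395/698) = -18 + 1185/349 = -5097/349 ≈ -14.605)
k = -74562012/349 (k = (-98 - 91)*(-5097/349 + 1145) = -189*394508/349 = -74562012/349 ≈ -2.1364e+5)
k² = (-74562012/349)² = 5559493633488144/121801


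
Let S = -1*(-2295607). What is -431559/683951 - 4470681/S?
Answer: -176018113128/68264465359 ≈ -2.5785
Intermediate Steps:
S = 2295607
-431559/683951 - 4470681/S = -431559/683951 - 4470681/2295607 = -176018113128/68264465359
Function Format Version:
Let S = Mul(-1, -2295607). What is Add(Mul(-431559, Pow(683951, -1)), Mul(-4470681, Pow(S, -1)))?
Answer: Rational(-176018113128, 68264465359) ≈ -2.5785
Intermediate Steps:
S = 2295607
Add(Mul(-431559, Pow(683951, -1)), Mul(-4470681, Pow(S, -1))) = Add(Mul(-431559, Pow(683951, -1)), Mul(-4470681, Pow(2295607, -1))) = Add(Mul(-431559, Rational(1, 683951)), Mul(-4470681, Rational(1, 2295607))) = Add(Rational(-431559, 683951), Rational(-4470681, 2295607)) = Rational(-176018113128, 68264465359)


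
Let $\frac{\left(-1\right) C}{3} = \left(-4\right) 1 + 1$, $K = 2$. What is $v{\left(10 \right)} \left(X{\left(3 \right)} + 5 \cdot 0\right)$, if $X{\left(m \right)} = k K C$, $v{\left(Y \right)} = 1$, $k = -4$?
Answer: $-72$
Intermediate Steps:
$C = 9$ ($C = - 3 \left(\left(-4\right) 1 + 1\right) = - 3 \left(-4 + 1\right) = \left(-3\right) \left(-3\right) = 9$)
$X{\left(m \right)} = -72$ ($X{\left(m \right)} = \left(-4\right) 2 \cdot 9 = \left(-8\right) 9 = -72$)
$v{\left(10 \right)} \left(X{\left(3 \right)} + 5 \cdot 0\right) = 1 \left(-72 + 5 \cdot 0\right) = 1 \left(-72 + 0\right) = 1 \left(-72\right) = -72$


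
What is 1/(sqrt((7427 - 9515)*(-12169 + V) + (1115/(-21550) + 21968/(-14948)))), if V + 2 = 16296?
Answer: -I*sqrt(2234370865960794845370)/138725050613871 ≈ -0.00034074*I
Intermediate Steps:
V = 16294 (V = -2 + 16296 = 16294)
1/(sqrt((7427 - 9515)*(-12169 + V) + (1115/(-21550) + 21968/(-14948)))) = 1/(sqrt((7427 - 9515)*(-12169 + 16294) + (1115/(-21550) + 21968/(-14948)))) = 1/(sqrt(-2088*4125 + (1115*(-1/21550) + 21968*(-1/14948)))) = 1/(sqrt(-8613000 + (-223/4310 - 5492/3737))) = 1/(sqrt(-8613000 - 24503871/16106470)) = 1/(sqrt(-138725050613871/16106470)) = 1/(I*sqrt(2234370865960794845370)/16106470) = -I*sqrt(2234370865960794845370)/138725050613871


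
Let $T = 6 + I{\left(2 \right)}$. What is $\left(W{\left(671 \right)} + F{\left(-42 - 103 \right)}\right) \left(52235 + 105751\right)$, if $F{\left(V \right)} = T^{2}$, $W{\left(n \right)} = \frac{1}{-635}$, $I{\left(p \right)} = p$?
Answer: $\frac{6420393054}{635} \approx 1.0111 \cdot 10^{7}$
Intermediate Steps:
$T = 8$ ($T = 6 + 2 = 8$)
$W{\left(n \right)} = - \frac{1}{635}$
$F{\left(V \right)} = 64$ ($F{\left(V \right)} = 8^{2} = 64$)
$\left(W{\left(671 \right)} + F{\left(-42 - 103 \right)}\right) \left(52235 + 105751\right) = \left(- \frac{1}{635} + 64\right) \left(52235 + 105751\right) = \frac{40639}{635} \cdot 157986 = \frac{6420393054}{635}$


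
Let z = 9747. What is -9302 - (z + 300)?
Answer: -19349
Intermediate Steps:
-9302 - (z + 300) = -9302 - (9747 + 300) = -9302 - 1*10047 = -9302 - 10047 = -19349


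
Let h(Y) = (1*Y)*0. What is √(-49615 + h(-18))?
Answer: I*√49615 ≈ 222.74*I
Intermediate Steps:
h(Y) = 0 (h(Y) = Y*0 = 0)
√(-49615 + h(-18)) = √(-49615 + 0) = √(-49615) = I*√49615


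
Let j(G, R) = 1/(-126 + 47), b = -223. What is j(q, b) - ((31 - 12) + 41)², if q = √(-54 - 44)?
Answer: -284401/79 ≈ -3600.0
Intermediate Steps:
q = 7*I*√2 (q = √(-98) = 7*I*√2 ≈ 9.8995*I)
j(G, R) = -1/79 (j(G, R) = 1/(-79) = -1/79)
j(q, b) - ((31 - 12) + 41)² = -1/79 - ((31 - 12) + 41)² = -1/79 - (19 + 41)² = -1/79 - 1*60² = -1/79 - 1*3600 = -1/79 - 3600 = -284401/79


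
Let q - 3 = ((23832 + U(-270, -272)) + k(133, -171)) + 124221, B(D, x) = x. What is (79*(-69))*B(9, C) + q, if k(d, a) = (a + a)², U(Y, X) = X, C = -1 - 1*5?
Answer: 297454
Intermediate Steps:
C = -6 (C = -1 - 5 = -6)
k(d, a) = 4*a² (k(d, a) = (2*a)² = 4*a²)
q = 264748 (q = 3 + (((23832 - 272) + 4*(-171)²) + 124221) = 3 + ((23560 + 4*29241) + 124221) = 3 + ((23560 + 116964) + 124221) = 3 + (140524 + 124221) = 3 + 264745 = 264748)
(79*(-69))*B(9, C) + q = (79*(-69))*(-6) + 264748 = -5451*(-6) + 264748 = 32706 + 264748 = 297454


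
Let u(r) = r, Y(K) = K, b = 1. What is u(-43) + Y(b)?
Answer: -42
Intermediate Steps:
u(-43) + Y(b) = -43 + 1 = -42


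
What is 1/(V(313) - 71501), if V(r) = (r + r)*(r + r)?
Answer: 1/320375 ≈ 3.1213e-6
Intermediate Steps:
V(r) = 4*r² (V(r) = (2*r)*(2*r) = 4*r²)
1/(V(313) - 71501) = 1/(4*313² - 71501) = 1/(4*97969 - 71501) = 1/(391876 - 71501) = 1/320375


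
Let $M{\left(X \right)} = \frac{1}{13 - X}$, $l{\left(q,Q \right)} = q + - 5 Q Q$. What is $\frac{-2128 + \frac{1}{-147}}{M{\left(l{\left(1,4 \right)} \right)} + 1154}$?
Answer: $- \frac{28779164}{15606843} \approx -1.844$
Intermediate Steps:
$l{\left(q,Q \right)} = q - 5 Q^{2}$
$\frac{-2128 + \frac{1}{-147}}{M{\left(l{\left(1,4 \right)} \right)} + 1154} = \frac{-2128 + \frac{1}{-147}}{- \frac{1}{-13 + \left(1 - 5 \cdot 4^{2}\right)} + 1154} = \frac{-2128 - \frac{1}{147}}{- \frac{1}{-13 + \left(1 - 80\right)} + 1154} = - \frac{312817}{147 \left(- \frac{1}{-13 + \left(1 - 80\right)} + 1154\right)} = - \frac{312817}{147 \left(- \frac{1}{-13 - 79} + 1154\right)} = - \frac{312817}{147 \left(- \frac{1}{-92} + 1154\right)} = - \frac{312817}{147 \left(\left(-1\right) \left(- \frac{1}{92}\right) + 1154\right)} = - \frac{312817}{147 \left(\frac{1}{92} + 1154\right)} = - \frac{312817}{147 \cdot \frac{106169}{92}} = \left(- \frac{312817}{147}\right) \frac{92}{106169} = - \frac{28779164}{15606843}$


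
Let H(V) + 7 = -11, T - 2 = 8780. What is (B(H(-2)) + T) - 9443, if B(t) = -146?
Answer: -807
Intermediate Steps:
T = 8782 (T = 2 + 8780 = 8782)
H(V) = -18 (H(V) = -7 - 11 = -18)
(B(H(-2)) + T) - 9443 = (-146 + 8782) - 9443 = 8636 - 9443 = -807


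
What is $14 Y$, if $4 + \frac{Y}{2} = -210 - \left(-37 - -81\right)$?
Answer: $-7224$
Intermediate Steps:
$Y = -516$ ($Y = -8 + 2 \left(-210 - \left(-37 - -81\right)\right) = -8 + 2 \left(-210 - \left(-37 + 81\right)\right) = -8 + 2 \left(-210 - 44\right) = -8 + 2 \left(-254\right) = -8 - 508 = -516$)
$14 Y = 14 \left(-516\right) = -7224$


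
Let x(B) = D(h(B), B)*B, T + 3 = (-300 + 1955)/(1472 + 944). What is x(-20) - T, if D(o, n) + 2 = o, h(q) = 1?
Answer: 53913/2416 ≈ 22.315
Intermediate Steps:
T = -5593/2416 (T = -3 + (-300 + 1955)/(1472 + 944) = -3 + 1655/2416 = -5593/2416 ≈ -2.3150)
D(o, n) = -2 + o
x(B) = -B (x(B) = (-2 + 1)*B = -B)
x(-20) - T = -1*(-20) - 1*(-5593/2416) = 20 + 5593/2416 = 53913/2416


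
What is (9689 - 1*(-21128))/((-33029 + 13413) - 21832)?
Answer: -30817/41448 ≈ -0.74351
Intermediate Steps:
(9689 - 1*(-21128))/((-33029 + 13413) - 21832) = (9689 + 21128)/(-19616 - 21832) = 30817/(-41448) = 30817*(-1/41448) = -30817/41448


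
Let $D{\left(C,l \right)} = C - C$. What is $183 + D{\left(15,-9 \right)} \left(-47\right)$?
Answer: $183$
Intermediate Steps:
$D{\left(C,l \right)} = 0$
$183 + D{\left(15,-9 \right)} \left(-47\right) = 183 + 0 \left(-47\right) = 183 + 0 = 183$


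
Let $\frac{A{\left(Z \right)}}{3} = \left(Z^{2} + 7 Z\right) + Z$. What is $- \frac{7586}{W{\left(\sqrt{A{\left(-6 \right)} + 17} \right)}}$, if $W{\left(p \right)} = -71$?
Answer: $\frac{7586}{71} \approx 106.85$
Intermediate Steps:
$A{\left(Z \right)} = 3 Z^{2} + 24 Z$ ($A{\left(Z \right)} = 3 \left(\left(Z^{2} + 7 Z\right) + Z\right) = 3 \left(Z^{2} + 8 Z\right) = 3 Z^{2} + 24 Z$)
$- \frac{7586}{W{\left(\sqrt{A{\left(-6 \right)} + 17} \right)}} = - \frac{7586}{-71} = \left(-7586\right) \left(- \frac{1}{71}\right) = \frac{7586}{71}$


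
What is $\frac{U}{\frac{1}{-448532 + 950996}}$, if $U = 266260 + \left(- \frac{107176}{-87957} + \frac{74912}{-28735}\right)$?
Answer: $\frac{112711691963422866688}{842481465} \approx 1.3379 \cdot 10^{11}$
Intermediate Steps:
$U = \frac{672953835280276}{2527444395}$ ($U = 266260 + \left(\left(-107176\right) \left(- \frac{1}{87957}\right) + 74912 \left(- \frac{1}{28735}\right)\right) = 266260 + \left(\frac{107176}{87957} - \frac{74912}{28735}\right) = 266260 - \frac{3509332424}{2527444395} = \frac{672953835280276}{2527444395} \approx 2.6626 \cdot 10^{5}$)
$\frac{U}{\frac{1}{-448532 + 950996}} = \frac{672953835280276}{2527444395 \frac{1}{-448532 + 950996}} = \frac{672953835280276}{2527444395 \cdot \frac{1}{502464}} = \frac{672953835280276 \frac{1}{\frac{1}{502464}}}{2527444395} = \frac{672953835280276}{2527444395} \cdot 502464 = \frac{112711691963422866688}{842481465}$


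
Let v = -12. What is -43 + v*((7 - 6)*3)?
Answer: -79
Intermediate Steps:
-43 + v*((7 - 6)*3) = -43 - 12*(7 - 6)*3 = -43 - 12*3 = -43 - 36 = -79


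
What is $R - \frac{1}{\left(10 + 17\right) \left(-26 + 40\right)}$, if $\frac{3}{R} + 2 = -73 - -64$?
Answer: $- \frac{1145}{4158} \approx -0.27537$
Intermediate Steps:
$R = - \frac{3}{11}$ ($R = \frac{3}{-2 - 9} = \frac{3}{-11} = 3 \left(- \frac{1}{11}\right) = - \frac{3}{11} \approx -0.27273$)
$R - \frac{1}{\left(10 + 17\right) \left(-26 + 40\right)} = - \frac{3}{11} - \frac{1}{\left(10 + 17\right) \left(-26 + 40\right)} = - \frac{3}{11} - \frac{1}{27 \cdot 14} = - \frac{3}{11} - \frac{1}{378} = - \frac{1145}{4158}$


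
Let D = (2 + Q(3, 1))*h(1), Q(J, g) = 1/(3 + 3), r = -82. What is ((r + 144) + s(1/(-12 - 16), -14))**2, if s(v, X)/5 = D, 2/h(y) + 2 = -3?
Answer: 29929/9 ≈ 3325.4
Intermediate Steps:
h(y) = -2/5 (h(y) = 2/(-2 - 3) = 2/(-5) = 2*(-1/5) = -2/5)
Q(J, g) = 1/6
D = -13/15 (D = (2 + 1/6)*(-2/5) = (13/6)*(-2/5) = -13/15 ≈ -0.86667)
s(v, X) = -13/3 (s(v, X) = 5*(-13/15) = -13/3)
((r + 144) + s(1/(-12 - 16), -14))**2 = ((-82 + 144) - 13/3)**2 = (62 - 13/3)**2 = (173/3)**2 = 29929/9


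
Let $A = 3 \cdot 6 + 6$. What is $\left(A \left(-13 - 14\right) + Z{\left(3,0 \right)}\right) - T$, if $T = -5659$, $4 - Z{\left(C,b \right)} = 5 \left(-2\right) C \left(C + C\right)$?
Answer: $5195$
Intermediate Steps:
$A = 24$ ($A = 18 + 6 = 24$)
$Z{\left(C,b \right)} = 4 + 20 C^{2}$ ($Z{\left(C,b \right)} = 4 - 5 \left(-2\right) C \left(C + C\right) = 4 - - 10 C 2 C = 4 - - 20 C^{2} = 4 + 20 C^{2}$)
$\left(A \left(-13 - 14\right) + Z{\left(3,0 \right)}\right) - T = \left(24 \left(-13 - 14\right) + \left(4 + 20 \cdot 3^{2}\right)\right) - -5659 = \left(24 \left(-13 - 14\right) + \left(4 + 20 \cdot 9\right)\right) + 5659 = \left(24 \left(-27\right) + \left(4 + 180\right)\right) + 5659 = \left(-648 + 184\right) + 5659 = -464 + 5659 = 5195$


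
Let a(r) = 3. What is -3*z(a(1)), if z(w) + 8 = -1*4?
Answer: 36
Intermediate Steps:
z(w) = -12 (z(w) = -8 - 1*4 = -8 - 4 = -12)
-3*z(a(1)) = -3*(-12) = 36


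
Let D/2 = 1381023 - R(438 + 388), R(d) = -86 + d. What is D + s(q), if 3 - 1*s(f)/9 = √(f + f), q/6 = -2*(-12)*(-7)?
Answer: 2760593 - 108*I*√14 ≈ 2.7606e+6 - 404.1*I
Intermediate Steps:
q = -1008 (q = 6*(-2*(-12)*(-7)) = 6*(24*(-7)) = 6*(-168) = -1008)
s(f) = 27 - 9*√2*√f (s(f) = 27 - 9*√(f + f) = 27 - 9*√2*√f)
D = 2760566 (D = 2*(1381023 - (-86 + (438 + 388))) = 2*(1381023 - (-86 + 826)) = 2*(1381023 - 1*740) = 2*(1381023 - 740) = 2*1380283 = 2760566)
D + s(q) = 2760566 + (27 - 9*√2*√(-1008)) = 2760566 + (27 - 9*√2*12*I*√7) = 2760566 + (27 - 108*I*√14) = 2760593 - 108*I*√14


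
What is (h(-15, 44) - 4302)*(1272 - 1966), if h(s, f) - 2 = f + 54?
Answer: 2916188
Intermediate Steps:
h(s, f) = 56 + f (h(s, f) = 2 + (f + 54) = 2 + (54 + f) = 56 + f)
(h(-15, 44) - 4302)*(1272 - 1966) = ((56 + 44) - 4302)*(1272 - 1966) = (100 - 4302)*(-694) = -4202*(-694) = 2916188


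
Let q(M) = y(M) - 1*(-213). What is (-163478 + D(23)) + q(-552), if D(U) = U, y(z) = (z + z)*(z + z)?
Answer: 1055574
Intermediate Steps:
y(z) = 4*z² (y(z) = (2*z)*(2*z) = 4*z²)
q(M) = 213 + 4*M² (q(M) = 4*M² - 1*(-213) = 4*M² + 213 = 213 + 4*M²)
(-163478 + D(23)) + q(-552) = (-163478 + 23) + (213 + 4*(-552)²) = -163455 + (213 + 4*304704) = -163455 + (213 + 1218816) = -163455 + 1219029 = 1055574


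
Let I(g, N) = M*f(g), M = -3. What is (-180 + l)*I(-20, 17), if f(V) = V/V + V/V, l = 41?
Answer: 834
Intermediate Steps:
f(V) = 2 (f(V) = 1 + 1 = 2)
I(g, N) = -6 (I(g, N) = -3*2 = -6)
(-180 + l)*I(-20, 17) = (-180 + 41)*(-6) = -139*(-6) = 834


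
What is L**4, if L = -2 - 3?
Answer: 625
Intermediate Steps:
L = -5
L**4 = (-5)**4 = 625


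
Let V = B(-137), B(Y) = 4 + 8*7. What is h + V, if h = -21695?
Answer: -21635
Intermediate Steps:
B(Y) = 60 (B(Y) = 4 + 56 = 60)
V = 60
h + V = -21695 + 60 = -21635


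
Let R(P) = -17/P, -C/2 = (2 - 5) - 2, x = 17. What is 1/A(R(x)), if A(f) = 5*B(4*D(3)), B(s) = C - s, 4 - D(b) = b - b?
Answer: -1/30 ≈ -0.033333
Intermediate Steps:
D(b) = 4 (D(b) = 4 - (b - b) = 4 - 1*0 = 4 + 0 = 4)
C = 10 (C = -2*((2 - 5) - 2) = -2*(-3 - 2) = -2*(-5) = 10)
B(s) = 10 - s
A(f) = -30 (A(f) = 5*(10 - 4*4) = 5*(10 - 1*16) = 5*(10 - 16) = 5*(-6) = -30)
1/A(R(x)) = 1/(-30) = -1/30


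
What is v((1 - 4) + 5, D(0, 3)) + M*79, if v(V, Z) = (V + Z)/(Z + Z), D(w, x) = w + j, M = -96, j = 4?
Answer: -30333/4 ≈ -7583.3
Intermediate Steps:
D(w, x) = 4 + w (D(w, x) = w + 4 = 4 + w)
v(V, Z) = (V + Z)/(2*Z) (v(V, Z) = (V + Z)/((2*Z)) = (V + Z)*(1/(2*Z)) = (V + Z)/(2*Z))
v((1 - 4) + 5, D(0, 3)) + M*79 = (((1 - 4) + 5) + (4 + 0))/(2*(4 + 0)) - 96*79 = (1/2)*((-3 + 5) + 4)/4 - 7584 = (1/2)*(1/4)*(2 + 4) - 7584 = (1/2)*(1/4)*6 - 7584 = 3/4 - 7584 = -30333/4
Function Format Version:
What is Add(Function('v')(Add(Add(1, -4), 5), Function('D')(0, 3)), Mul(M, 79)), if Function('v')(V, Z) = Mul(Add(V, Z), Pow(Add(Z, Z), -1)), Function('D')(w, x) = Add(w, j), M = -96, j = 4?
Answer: Rational(-30333, 4) ≈ -7583.3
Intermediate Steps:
Function('D')(w, x) = Add(4, w) (Function('D')(w, x) = Add(w, 4) = Add(4, w))
Function('v')(V, Z) = Mul(Rational(1, 2), Pow(Z, -1), Add(V, Z)) (Function('v')(V, Z) = Mul(Add(V, Z), Pow(Mul(2, Z), -1)) = Mul(Add(V, Z), Mul(Rational(1, 2), Pow(Z, -1))) = Mul(Rational(1, 2), Pow(Z, -1), Add(V, Z)))
Add(Function('v')(Add(Add(1, -4), 5), Function('D')(0, 3)), Mul(M, 79)) = Add(Mul(Rational(1, 2), Pow(Add(4, 0), -1), Add(Add(Add(1, -4), 5), Add(4, 0))), Mul(-96, 79)) = Add(Mul(Rational(1, 2), Pow(4, -1), Add(Add(-3, 5), 4)), -7584) = Add(Mul(Rational(1, 2), Rational(1, 4), Add(2, 4)), -7584) = Add(Mul(Rational(1, 2), Rational(1, 4), 6), -7584) = Add(Rational(3, 4), -7584) = Rational(-30333, 4)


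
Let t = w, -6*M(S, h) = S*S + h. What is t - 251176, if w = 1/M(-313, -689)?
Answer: -12217200643/48640 ≈ -2.5118e+5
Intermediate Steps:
M(S, h) = -h/6 - S**2/6 (M(S, h) = -(S*S + h)/6 = -(S**2 + h)/6 = -(h + S**2)/6 = -h/6 - S**2/6)
w = -3/48640 (w = 1/(-1/6*(-689) - 1/6*(-313)**2) = 1/(689/6 - 1/6*97969) = 1/(689/6 - 97969/6) = 1/(-48640/3) = -3/48640 ≈ -6.1678e-5)
t = -3/48640 ≈ -6.1678e-5
t - 251176 = -3/48640 - 251176 = -12217200643/48640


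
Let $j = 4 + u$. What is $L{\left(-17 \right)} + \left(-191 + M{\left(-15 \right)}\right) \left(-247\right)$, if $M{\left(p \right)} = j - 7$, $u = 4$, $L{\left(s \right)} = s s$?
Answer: $47219$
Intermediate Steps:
$L{\left(s \right)} = s^{2}$
$j = 8$ ($j = 4 + 4 = 8$)
$M{\left(p \right)} = 1$ ($M{\left(p \right)} = 8 - 7 = 1$)
$L{\left(-17 \right)} + \left(-191 + M{\left(-15 \right)}\right) \left(-247\right) = \left(-17\right)^{2} + \left(-191 + 1\right) \left(-247\right) = 289 - -46930 = 289 + 46930 = 47219$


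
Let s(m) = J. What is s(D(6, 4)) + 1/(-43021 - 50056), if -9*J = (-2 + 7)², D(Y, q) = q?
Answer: -2326934/837693 ≈ -2.7778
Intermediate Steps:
J = -25/9 (J = -(-2 + 7)²/9 = -⅑*5² = -⅑*25 = -25/9 ≈ -2.7778)
s(m) = -25/9
s(D(6, 4)) + 1/(-43021 - 50056) = -25/9 + 1/(-43021 - 50056) = -25/9 + 1/(-93077) = -25/9 - 1/93077 = -2326934/837693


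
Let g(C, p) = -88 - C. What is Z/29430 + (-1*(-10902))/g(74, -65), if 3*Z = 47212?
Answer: -2947189/44145 ≈ -66.762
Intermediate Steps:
Z = 47212/3 (Z = (1/3)*47212 = 47212/3 ≈ 15737.)
Z/29430 + (-1*(-10902))/g(74, -65) = (47212/3)/29430 + (-1*(-10902))/(-88 - 1*74) = (47212/3)*(1/29430) + 10902/(-88 - 74) = 23606/44145 + 10902/(-162) = 23606/44145 + 10902*(-1/162) = 23606/44145 - 1817/27 = -2947189/44145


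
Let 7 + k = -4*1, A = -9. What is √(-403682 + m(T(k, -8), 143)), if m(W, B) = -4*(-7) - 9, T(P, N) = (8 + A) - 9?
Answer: I*√403663 ≈ 635.34*I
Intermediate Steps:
k = -11 (k = -7 - 4*1 = -7 - 4 = -11)
T(P, N) = -10 (T(P, N) = (8 - 9) - 9 = -1 - 9 = -10)
m(W, B) = 19 (m(W, B) = 28 - 9 = 19)
√(-403682 + m(T(k, -8), 143)) = √(-403682 + 19) = √(-403663) = I*√403663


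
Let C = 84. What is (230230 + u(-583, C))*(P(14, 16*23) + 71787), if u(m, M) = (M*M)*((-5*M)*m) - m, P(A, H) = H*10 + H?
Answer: 131040072057455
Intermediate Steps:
P(A, H) = 11*H (P(A, H) = 10*H + H = 11*H)
u(m, M) = -m - 5*m*M³ (u(m, M) = M²*(-5*M*m) - m = -5*m*M³ - m = -m - 5*m*M³)
(230230 + u(-583, C))*(P(14, 16*23) + 71787) = (230230 - 1*(-583)*(1 + 5*84³))*(11*(16*23) + 71787) = (230230 - 1*(-583)*(1 + 5*592704))*(11*368 + 71787) = (230230 - 1*(-583)*(1 + 2963520))*(4048 + 71787) = (230230 - 1*(-583)*2963521)*75835 = (230230 + 1727732743)*75835 = 1727962973*75835 = 131040072057455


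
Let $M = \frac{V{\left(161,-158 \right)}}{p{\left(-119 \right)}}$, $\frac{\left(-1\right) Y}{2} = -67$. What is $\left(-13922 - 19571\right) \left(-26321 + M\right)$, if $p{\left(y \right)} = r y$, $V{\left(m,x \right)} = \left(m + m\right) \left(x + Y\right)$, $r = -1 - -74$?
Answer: $\frac{1093990466701}{1241} \approx 8.8154 \cdot 10^{8}$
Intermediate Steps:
$Y = 134$ ($Y = \left(-2\right) \left(-67\right) = 134$)
$r = 73$ ($r = -1 + 74 = 73$)
$V{\left(m,x \right)} = 2 m \left(134 + x\right)$ ($V{\left(m,x \right)} = \left(m + m\right) \left(x + 134\right) = 2 m \left(134 + x\right)$)
$p{\left(y \right)} = 73 y$
$M = \frac{1104}{1241}$ ($M = \frac{2 \cdot 161 \left(134 - 158\right)}{73 \left(-119\right)} = \frac{2 \cdot 161 \left(-24\right)}{-8687} = \left(-7728\right) \left(- \frac{1}{8687}\right) = \frac{1104}{1241} \approx 0.88961$)
$\left(-13922 - 19571\right) \left(-26321 + M\right) = \left(-13922 - 19571\right) \left(-26321 + \frac{1104}{1241}\right) = \left(-33493\right) \left(- \frac{32663257}{1241}\right) = \frac{1093990466701}{1241}$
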